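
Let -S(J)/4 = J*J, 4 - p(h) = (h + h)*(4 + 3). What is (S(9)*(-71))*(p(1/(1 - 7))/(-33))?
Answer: -48564/11 ≈ -4414.9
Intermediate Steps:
p(h) = 4 - 14*h (p(h) = 4 - (h + h)*(4 + 3) = 4 - 2*h*7 = 4 - 14*h)
S(J) = -4*J² (S(J) = -4*J*J = -4*J²)
(S(9)*(-71))*(p(1/(1 - 7))/(-33)) = (-4*9²*(-71))*((4 - 14/(1 - 7))/(-33)) = (-4*81*(-71))*((4 - 14/(-6))*(-1/33)) = (-324*(-71))*((4 - 14*(-⅙))*(-1/33)) = 23004*((4 + 7/3)*(-1/33)) = 23004*((19/3)*(-1/33)) = 23004*(-19/99) = -48564/11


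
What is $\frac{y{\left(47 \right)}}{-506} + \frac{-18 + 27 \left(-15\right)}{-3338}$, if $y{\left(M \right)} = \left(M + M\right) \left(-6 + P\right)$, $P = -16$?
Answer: $\frac{323501}{76774} \approx 4.2137$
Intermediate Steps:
$y{\left(M \right)} = - 44 M$ ($y{\left(M \right)} = \left(M + M\right) \left(-6 - 16\right) = 2 M \left(-22\right) = - 44 M$)
$\frac{y{\left(47 \right)}}{-506} + \frac{-18 + 27 \left(-15\right)}{-3338} = \frac{\left(-44\right) 47}{-506} + \frac{-18 + 27 \left(-15\right)}{-3338} = \left(-2068\right) \left(- \frac{1}{506}\right) + \left(-18 - 405\right) \left(- \frac{1}{3338}\right) = \frac{94}{23} - - \frac{423}{3338} = \frac{94}{23} + \frac{423}{3338} = \frac{323501}{76774}$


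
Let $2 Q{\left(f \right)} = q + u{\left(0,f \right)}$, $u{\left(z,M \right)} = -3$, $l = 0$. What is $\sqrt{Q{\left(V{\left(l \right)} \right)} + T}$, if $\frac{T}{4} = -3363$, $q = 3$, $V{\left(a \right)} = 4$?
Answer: $2 i \sqrt{3363} \approx 115.98 i$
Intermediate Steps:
$T = -13452$ ($T = 4 \left(-3363\right) = -13452$)
$Q{\left(f \right)} = 0$ ($Q{\left(f \right)} = \frac{3 - 3}{2} = \frac{1}{2} \cdot 0 = 0$)
$\sqrt{Q{\left(V{\left(l \right)} \right)} + T} = \sqrt{0 - 13452} = \sqrt{-13452} = 2 i \sqrt{3363}$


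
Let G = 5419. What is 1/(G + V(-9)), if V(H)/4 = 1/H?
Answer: 9/48767 ≈ 0.00018455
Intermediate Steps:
V(H) = 4/H
1/(G + V(-9)) = 1/(5419 + 4/(-9)) = 1/(5419 + 4*(-⅑)) = 1/(5419 - 4/9) = 1/(48767/9) = 9/48767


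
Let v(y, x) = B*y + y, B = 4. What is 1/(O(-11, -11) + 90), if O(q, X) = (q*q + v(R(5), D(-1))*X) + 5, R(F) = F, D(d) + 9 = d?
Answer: -1/59 ≈ -0.016949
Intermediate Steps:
D(d) = -9 + d
v(y, x) = 5*y (v(y, x) = 4*y + y = 5*y)
O(q, X) = 5 + q² + 25*X (O(q, X) = (q*q + (5*5)*X) + 5 = (q² + 25*X) + 5 = 5 + q² + 25*X)
1/(O(-11, -11) + 90) = 1/((5 + (-11)² + 25*(-11)) + 90) = 1/((5 + 121 - 275) + 90) = 1/(-149 + 90) = 1/(-59) = -1/59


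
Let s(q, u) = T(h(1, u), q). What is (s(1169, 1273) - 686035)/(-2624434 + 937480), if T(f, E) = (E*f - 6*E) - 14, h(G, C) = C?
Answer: -397537/843477 ≈ -0.47131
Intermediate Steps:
T(f, E) = -14 - 6*E + E*f (T(f, E) = (-6*E + E*f) - 14 = -14 - 6*E + E*f)
s(q, u) = -14 - 6*q + q*u
(s(1169, 1273) - 686035)/(-2624434 + 937480) = ((-14 - 6*1169 + 1169*1273) - 686035)/(-2624434 + 937480) = ((-14 - 7014 + 1488137) - 686035)/(-1686954) = (1481109 - 686035)*(-1/1686954) = 795074*(-1/1686954) = -397537/843477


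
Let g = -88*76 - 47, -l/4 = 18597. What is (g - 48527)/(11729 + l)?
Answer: 55262/62659 ≈ 0.88195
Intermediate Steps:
l = -74388 (l = -4*18597 = -74388)
g = -6735 (g = -6688 - 47 = -6735)
(g - 48527)/(11729 + l) = (-6735 - 48527)/(11729 - 74388) = -55262/(-62659) = -55262*(-1/62659) = 55262/62659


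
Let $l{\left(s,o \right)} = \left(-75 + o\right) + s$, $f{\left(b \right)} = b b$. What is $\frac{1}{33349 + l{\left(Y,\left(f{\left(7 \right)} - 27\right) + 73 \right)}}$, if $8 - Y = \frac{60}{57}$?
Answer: $\frac{19}{634143} \approx 2.9962 \cdot 10^{-5}$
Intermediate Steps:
$f{\left(b \right)} = b^{2}$
$Y = \frac{132}{19}$ ($Y = 8 - \frac{60}{57} = 8 - 60 \cdot \frac{1}{57} = 8 - \frac{20}{19} = \frac{132}{19} \approx 6.9474$)
$l{\left(s,o \right)} = -75 + o + s$
$\frac{1}{33349 + l{\left(Y,\left(f{\left(7 \right)} - 27\right) + 73 \right)}} = \frac{1}{33349 + \left(-75 + \left(\left(7^{2} - 27\right) + 73\right) + \frac{132}{19}\right)} = \frac{1}{33349 + \left(-75 + \left(\left(49 - 27\right) + 73\right) + \frac{132}{19}\right)} = \frac{1}{33349 + \left(-75 + \left(22 + 73\right) + \frac{132}{19}\right)} = \frac{1}{33349 + \left(-75 + 95 + \frac{132}{19}\right)} = \frac{1}{33349 + \frac{512}{19}} = \frac{1}{\frac{634143}{19}} = \frac{19}{634143}$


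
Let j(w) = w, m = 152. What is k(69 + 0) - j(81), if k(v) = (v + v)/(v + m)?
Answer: -17763/221 ≈ -80.376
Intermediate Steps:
k(v) = 2*v/(152 + v) (k(v) = (v + v)/(v + 152) = (2*v)/(152 + v) = 2*v/(152 + v))
k(69 + 0) - j(81) = 2*(69 + 0)/(152 + (69 + 0)) - 1*81 = 2*69/(152 + 69) - 81 = 2*69/221 - 81 = 2*69*(1/221) - 81 = 138/221 - 81 = -17763/221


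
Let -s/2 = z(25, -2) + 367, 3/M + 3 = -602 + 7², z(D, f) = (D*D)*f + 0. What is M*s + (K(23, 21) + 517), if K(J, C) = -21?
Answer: 135239/278 ≈ 486.47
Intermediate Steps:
z(D, f) = f*D² (z(D, f) = D²*f + 0 = f*D² + 0 = f*D²)
M = -3/556 (M = 3/(-3 + (-602 + 7²)) = 3/(-3 + (-602 + 49)) = 3/(-3 - 553) = 3/(-556) = 3*(-1/556) = -3/556 ≈ -0.0053957)
s = 1766 (s = -2*(-2*25² + 367) = -2*(-2*625 + 367) = -2*(-1250 + 367) = -2*(-883) = 1766)
M*s + (K(23, 21) + 517) = -3/556*1766 + (-21 + 517) = -2649/278 + 496 = 135239/278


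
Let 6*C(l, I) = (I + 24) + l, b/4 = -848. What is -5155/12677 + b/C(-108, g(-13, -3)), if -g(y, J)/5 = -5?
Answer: 257698159/747943 ≈ 344.54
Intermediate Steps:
b = -3392 (b = 4*(-848) = -3392)
g(y, J) = 25 (g(y, J) = -5*(-5) = 25)
C(l, I) = 4 + I/6 + l/6 (C(l, I) = ((I + 24) + l)/6 = ((24 + I) + l)/6 = (24 + I + l)/6 = 4 + I/6 + l/6)
-5155/12677 + b/C(-108, g(-13, -3)) = -5155/12677 - 3392/(4 + (⅙)*25 + (⅙)*(-108)) = -5155*1/12677 - 3392/(4 + 25/6 - 18) = -5155/12677 - 3392/(-59/6) = -5155/12677 - 3392*(-6/59) = -5155/12677 + 20352/59 = 257698159/747943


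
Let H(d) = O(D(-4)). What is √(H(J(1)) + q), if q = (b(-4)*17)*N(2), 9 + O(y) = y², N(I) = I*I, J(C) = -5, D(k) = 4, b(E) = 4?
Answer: 3*√31 ≈ 16.703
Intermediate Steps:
N(I) = I²
O(y) = -9 + y²
q = 272 (q = (4*17)*2² = 68*4 = 272)
H(d) = 7 (H(d) = -9 + 4² = -9 + 16 = 7)
√(H(J(1)) + q) = √(7 + 272) = √279 = 3*√31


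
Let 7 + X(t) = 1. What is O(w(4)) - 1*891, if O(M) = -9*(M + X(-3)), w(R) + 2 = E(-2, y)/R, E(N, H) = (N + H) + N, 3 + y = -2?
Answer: -3195/4 ≈ -798.75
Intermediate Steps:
y = -5 (y = -3 - 2 = -5)
X(t) = -6 (X(t) = -7 + 1 = -6)
E(N, H) = H + 2*N (E(N, H) = (H + N) + N = H + 2*N)
w(R) = -2 - 9/R (w(R) = -2 + (-5 + 2*(-2))/R = -2 + (-5 - 4)/R = -2 - 9/R)
O(M) = 54 - 9*M (O(M) = -9*(M - 6) = -9*(-6 + M) = 54 - 9*M)
O(w(4)) - 1*891 = (54 - 9*(-2 - 9/4)) - 1*891 = (54 - 9*(-2 - 9*¼)) - 891 = (54 - 9*(-2 - 9/4)) - 891 = (54 - 9*(-17/4)) - 891 = (54 + 153/4) - 891 = 369/4 - 891 = -3195/4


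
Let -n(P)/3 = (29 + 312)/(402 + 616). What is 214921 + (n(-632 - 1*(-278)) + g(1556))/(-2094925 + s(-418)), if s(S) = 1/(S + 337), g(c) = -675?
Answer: 37126168566555241/172743326668 ≈ 2.1492e+5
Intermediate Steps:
n(P) = -1023/1018 (n(P) = -3*(29 + 312)/(402 + 616) = -1023/1018)
s(S) = 1/(337 + S)
214921 + (n(-632 - 1*(-278)) + g(1556))/(-2094925 + s(-418)) = 214921 + (-1023/1018 - 675)/(-2094925 + 1/(337 - 418)) = 214921 - 688173/(1018*(-2094925 + 1/(-81))) = 214921 - 688173/(1018*(-2094925 - 1/81)) = 214921 - 688173/(1018*(-169688926/81)) = 214921 - 688173/1018*(-81/169688926) = 214921 + 55742013/172743326668 = 37126168566555241/172743326668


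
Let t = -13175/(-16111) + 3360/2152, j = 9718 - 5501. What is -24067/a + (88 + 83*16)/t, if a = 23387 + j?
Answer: 169150543375211/284616424780 ≈ 594.31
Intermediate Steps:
j = 4217
a = 27604 (a = 23387 + 4217 = 27604)
t = 10310695/4333859 (t = -13175*(-1/16111) + 3360*(1/2152) = 13175/16111 + 420/269 = 10310695/4333859 ≈ 2.3791)
-24067/a + (88 + 83*16)/t = -24067/27604 + (88 + 83*16)/(10310695/4333859) = -24067*1/27604 + (88 + 1328)*(4333859/10310695) = -24067/27604 + 1416*(4333859/10310695) = -24067/27604 + 6136744344/10310695 = 169150543375211/284616424780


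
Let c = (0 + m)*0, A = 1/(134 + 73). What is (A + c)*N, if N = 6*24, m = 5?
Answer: 16/23 ≈ 0.69565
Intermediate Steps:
N = 144
A = 1/207 ≈ 0.0048309
c = 0 (c = (0 + 5)*0 = 5*0 = 0)
(A + c)*N = (1/207 + 0)*144 = (1/207)*144 = 16/23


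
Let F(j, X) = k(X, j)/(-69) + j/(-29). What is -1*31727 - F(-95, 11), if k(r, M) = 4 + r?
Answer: -21163949/667 ≈ -31730.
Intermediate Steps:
F(j, X) = -4/69 - j/29 - X/69 (F(j, X) = (4 + X)/(-69) + j/(-29) = (4 + X)*(-1/69) + j*(-1/29) = (-4/69 - X/69) - j/29 = -4/69 - j/29 - X/69)
-1*31727 - F(-95, 11) = -1*31727 - (-4/69 - 1/29*(-95) - 1/69*11) = -31727 - (-4/69 + 95/29 - 11/69) = -31727 - 1*2040/667 = -31727 - 2040/667 = -21163949/667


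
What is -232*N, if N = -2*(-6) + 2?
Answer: -3248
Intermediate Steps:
N = 14 (N = 12 + 2 = 14)
-232*N = -232*14 = -3248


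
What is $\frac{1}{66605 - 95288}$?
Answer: $- \frac{1}{28683} \approx -3.4864 \cdot 10^{-5}$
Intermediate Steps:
$\frac{1}{66605 - 95288} = \frac{1}{-28683} = - \frac{1}{28683}$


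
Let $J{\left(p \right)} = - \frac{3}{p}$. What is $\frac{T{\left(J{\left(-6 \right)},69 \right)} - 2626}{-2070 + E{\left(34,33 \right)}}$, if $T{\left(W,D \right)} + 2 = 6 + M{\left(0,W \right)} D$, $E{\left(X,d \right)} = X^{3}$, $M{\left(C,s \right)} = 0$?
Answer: $- \frac{1311}{18617} \approx -0.07042$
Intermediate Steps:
$T{\left(W,D \right)} = 4$ ($T{\left(W,D \right)} = -2 + \left(6 + 0 D\right) = -2 + \left(6 + 0\right) = -2 + 6 = 4$)
$\frac{T{\left(J{\left(-6 \right)},69 \right)} - 2626}{-2070 + E{\left(34,33 \right)}} = \frac{4 - 2626}{-2070 + 34^{3}} = - \frac{2622}{-2070 + 39304} = - \frac{2622}{37234} = \left(-2622\right) \frac{1}{37234} = - \frac{1311}{18617}$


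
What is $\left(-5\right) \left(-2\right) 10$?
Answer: $100$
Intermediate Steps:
$\left(-5\right) \left(-2\right) 10 = 10 \cdot 10 = 100$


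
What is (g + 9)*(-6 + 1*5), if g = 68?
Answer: -77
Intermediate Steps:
(g + 9)*(-6 + 1*5) = (68 + 9)*(-6 + 1*5) = 77*(-6 + 5) = 77*(-1) = -77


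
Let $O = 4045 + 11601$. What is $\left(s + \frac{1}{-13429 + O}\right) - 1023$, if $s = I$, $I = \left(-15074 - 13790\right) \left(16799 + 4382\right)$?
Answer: $- \frac{1355405975318}{2217} \approx -6.1137 \cdot 10^{8}$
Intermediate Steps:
$O = 15646$
$I = -611368384$ ($I = \left(-28864\right) 21181 = -611368384$)
$s = -611368384$
$\left(s + \frac{1}{-13429 + O}\right) - 1023 = \left(-611368384 + \frac{1}{-13429 + 15646}\right) - 1023 = \left(-611368384 + \frac{1}{2217}\right) - 1023 = - \frac{1355403707327}{2217} - 1023 = - \frac{1355405975318}{2217}$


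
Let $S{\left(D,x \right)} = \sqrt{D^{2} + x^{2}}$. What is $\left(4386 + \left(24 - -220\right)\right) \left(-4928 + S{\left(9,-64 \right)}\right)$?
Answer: $-22816640 + 4630 \sqrt{4177} \approx -2.2517 \cdot 10^{7}$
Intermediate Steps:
$\left(4386 + \left(24 - -220\right)\right) \left(-4928 + S{\left(9,-64 \right)}\right) = \left(4386 + \left(24 - -220\right)\right) \left(-4928 + \sqrt{9^{2} + \left(-64\right)^{2}}\right) = \left(4386 + \left(24 + 220\right)\right) \left(-4928 + \sqrt{81 + 4096}\right) = \left(4386 + 244\right) \left(-4928 + \sqrt{4177}\right) = 4630 \left(-4928 + \sqrt{4177}\right) = -22816640 + 4630 \sqrt{4177}$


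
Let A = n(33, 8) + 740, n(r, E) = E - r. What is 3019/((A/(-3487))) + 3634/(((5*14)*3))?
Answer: -20073862/1365 ≈ -14706.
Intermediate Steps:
A = 715 (A = (8 - 1*33) + 740 = (8 - 33) + 740 = -25 + 740 = 715)
3019/((A/(-3487))) + 3634/(((5*14)*3)) = 3019/((715/(-3487))) + 3634/(((5*14)*3)) = 3019/((715*(-1/3487))) + 3634/((70*3)) = 3019/(-65/317) + 3634/210 = 3019*(-317/65) + 3634*(1/210) = -957023/65 + 1817/105 = -20073862/1365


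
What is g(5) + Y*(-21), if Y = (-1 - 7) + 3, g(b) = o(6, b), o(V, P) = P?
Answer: 110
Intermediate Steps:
g(b) = b
Y = -5 (Y = -8 + 3 = -5)
g(5) + Y*(-21) = 5 - 5*(-21) = 5 + 105 = 110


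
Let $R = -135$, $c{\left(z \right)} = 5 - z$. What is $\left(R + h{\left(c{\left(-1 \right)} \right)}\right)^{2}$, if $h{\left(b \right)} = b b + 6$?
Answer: $8649$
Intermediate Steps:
$h{\left(b \right)} = 6 + b^{2}$ ($h{\left(b \right)} = b^{2} + 6 = 6 + b^{2}$)
$\left(R + h{\left(c{\left(-1 \right)} \right)}\right)^{2} = \left(-135 + \left(6 + \left(5 - -1\right)^{2}\right)\right)^{2} = \left(-135 + \left(6 + \left(5 + 1\right)^{2}\right)\right)^{2} = \left(-135 + \left(6 + 6^{2}\right)\right)^{2} = \left(-135 + \left(6 + 36\right)\right)^{2} = \left(-135 + 42\right)^{2} = \left(-93\right)^{2} = 8649$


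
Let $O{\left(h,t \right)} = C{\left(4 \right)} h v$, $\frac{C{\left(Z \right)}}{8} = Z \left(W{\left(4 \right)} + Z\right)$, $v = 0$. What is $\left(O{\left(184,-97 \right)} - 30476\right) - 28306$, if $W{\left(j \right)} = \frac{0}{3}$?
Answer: $-58782$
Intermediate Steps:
$W{\left(j \right)} = 0$ ($W{\left(j \right)} = 0 \cdot \frac{1}{3} = 0$)
$C{\left(Z \right)} = 8 Z^{2}$ ($C{\left(Z \right)} = 8 Z \left(0 + Z\right) = 8 Z Z = 8 Z^{2}$)
$O{\left(h,t \right)} = 0$ ($O{\left(h,t \right)} = 8 \cdot 4^{2} h 0 = 8 \cdot 16 h 0 = 128 h 0 = 0$)
$\left(O{\left(184,-97 \right)} - 30476\right) - 28306 = \left(0 - 30476\right) - 28306 = -30476 - 28306 = -58782$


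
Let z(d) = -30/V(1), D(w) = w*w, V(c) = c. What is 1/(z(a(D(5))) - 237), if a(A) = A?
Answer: -1/267 ≈ -0.0037453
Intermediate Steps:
D(w) = w²
z(d) = -30 (z(d) = -30/1 = -30*1 = -30)
1/(z(a(D(5))) - 237) = 1/(-30 - 237) = 1/(-267) = -1/267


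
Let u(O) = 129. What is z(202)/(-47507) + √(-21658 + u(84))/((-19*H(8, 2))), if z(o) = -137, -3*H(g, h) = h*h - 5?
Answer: 137/47507 - 3*I*√21529/19 ≈ 0.0028838 - 23.168*I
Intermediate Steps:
H(g, h) = 5/3 - h²/3 (H(g, h) = -(h*h - 5)/3 = -(h² - 5)/3 = -(-5 + h²)/3 = 5/3 - h²/3)
z(202)/(-47507) + √(-21658 + u(84))/((-19*H(8, 2))) = -137/(-47507) + √(-21658 + 129)/((-19*(5/3 - ⅓*2²))) = -137*(-1/47507) + √(-21529)/((-19*(5/3 - ⅓*4))) = 137/47507 + (I*√21529)/((-19*(5/3 - 4/3))) = 137/47507 + (I*√21529)/((-19*⅓)) = 137/47507 + (I*√21529)/(-19/3) = 137/47507 + (I*√21529)*(-3/19) = 137/47507 - 3*I*√21529/19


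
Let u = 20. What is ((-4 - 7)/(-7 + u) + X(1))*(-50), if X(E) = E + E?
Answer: -750/13 ≈ -57.692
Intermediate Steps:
X(E) = 2*E
((-4 - 7)/(-7 + u) + X(1))*(-50) = ((-4 - 7)/(-7 + 20) + 2*1)*(-50) = (-11/13 + 2)*(-50) = (15/13)*(-50) = -750/13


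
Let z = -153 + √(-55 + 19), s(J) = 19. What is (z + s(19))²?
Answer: 17920 - 1608*I ≈ 17920.0 - 1608.0*I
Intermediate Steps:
z = -153 + 6*I (z = -153 + √(-36) = -153 + 6*I ≈ -153.0 + 6.0*I)
(z + s(19))² = ((-153 + 6*I) + 19)² = (-134 + 6*I)²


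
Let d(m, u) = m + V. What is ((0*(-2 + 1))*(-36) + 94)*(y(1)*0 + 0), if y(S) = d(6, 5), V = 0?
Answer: 0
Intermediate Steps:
d(m, u) = m (d(m, u) = m + 0 = m)
y(S) = 6
((0*(-2 + 1))*(-36) + 94)*(y(1)*0 + 0) = ((0*(-2 + 1))*(-36) + 94)*(6*0 + 0) = ((0*(-1))*(-36) + 94)*(0 + 0) = (0*(-36) + 94)*0 = (0 + 94)*0 = 94*0 = 0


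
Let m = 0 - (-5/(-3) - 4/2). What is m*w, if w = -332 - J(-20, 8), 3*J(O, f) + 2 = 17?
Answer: -337/3 ≈ -112.33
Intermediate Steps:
J(O, f) = 5 (J(O, f) = -⅔ + (⅓)*17 = -⅔ + 17/3 = 5)
m = ⅓ (m = 0 - (-5*(-⅓) - 4*½) = 0 - (5/3 - 2) = 0 - 1*(-⅓) = 0 + ⅓ = ⅓ ≈ 0.33333)
w = -337 (w = -332 - 1*5 = -332 - 5 = -337)
m*w = (⅓)*(-337) = -337/3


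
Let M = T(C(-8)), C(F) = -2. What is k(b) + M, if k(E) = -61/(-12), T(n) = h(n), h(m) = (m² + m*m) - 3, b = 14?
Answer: 121/12 ≈ 10.083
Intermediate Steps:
h(m) = -3 + 2*m² (h(m) = (m² + m²) - 3 = 2*m² - 3 = -3 + 2*m²)
T(n) = -3 + 2*n²
M = 5 (M = -3 + 2*(-2)² = -3 + 2*4 = -3 + 8 = 5)
k(E) = 61/12 (k(E) = -61*(-1/12) = 61/12)
k(b) + M = 61/12 + 5 = 121/12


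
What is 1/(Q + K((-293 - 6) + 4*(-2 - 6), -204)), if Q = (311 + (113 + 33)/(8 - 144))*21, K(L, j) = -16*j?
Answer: 68/664527 ≈ 0.00010233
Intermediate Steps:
Q = 442575/68 (Q = (311 + 146/(-136))*21 = (311 + 146*(-1/136))*21 = (311 - 73/68)*21 = (21075/68)*21 = 442575/68 ≈ 6508.5)
1/(Q + K((-293 - 6) + 4*(-2 - 6), -204)) = 1/(442575/68 - 16*(-204)) = 1/(442575/68 + 3264) = 1/(664527/68) = 68/664527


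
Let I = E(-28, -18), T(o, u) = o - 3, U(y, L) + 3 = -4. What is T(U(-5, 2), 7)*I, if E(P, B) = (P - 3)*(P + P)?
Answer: -17360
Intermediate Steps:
U(y, L) = -7 (U(y, L) = -3 - 4 = -7)
T(o, u) = -3 + o
E(P, B) = 2*P*(-3 + P) (E(P, B) = (-3 + P)*(2*P) = 2*P*(-3 + P))
I = 1736 (I = 2*(-28)*(-3 - 28) = 2*(-28)*(-31) = 1736)
T(U(-5, 2), 7)*I = (-3 - 7)*1736 = -10*1736 = -17360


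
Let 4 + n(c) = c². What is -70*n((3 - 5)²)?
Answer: -840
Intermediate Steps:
n(c) = -4 + c²
-70*n((3 - 5)²) = -70*(-4 + ((3 - 5)²)²) = -70*(-4 + ((-2)²)²) = -70*(-4 + 4²) = -70*(-4 + 16) = -70*12 = -840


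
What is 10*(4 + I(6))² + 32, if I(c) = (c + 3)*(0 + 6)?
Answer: 33672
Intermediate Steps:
I(c) = 18 + 6*c (I(c) = (3 + c)*6 = 18 + 6*c)
10*(4 + I(6))² + 32 = 10*(4 + (18 + 6*6))² + 32 = 10*(4 + (18 + 36))² + 32 = 10*(4 + 54)² + 32 = 10*58² + 32 = 10*3364 + 32 = 33640 + 32 = 33672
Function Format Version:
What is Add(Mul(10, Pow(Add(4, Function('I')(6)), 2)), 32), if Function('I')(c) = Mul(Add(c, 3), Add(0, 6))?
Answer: 33672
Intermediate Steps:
Function('I')(c) = Add(18, Mul(6, c)) (Function('I')(c) = Mul(Add(3, c), 6) = Add(18, Mul(6, c)))
Add(Mul(10, Pow(Add(4, Function('I')(6)), 2)), 32) = Add(Mul(10, Pow(Add(4, Add(18, Mul(6, 6))), 2)), 32) = Add(Mul(10, Pow(Add(4, Add(18, 36)), 2)), 32) = Add(Mul(10, Pow(Add(4, 54), 2)), 32) = Add(Mul(10, Pow(58, 2)), 32) = Add(Mul(10, 3364), 32) = Add(33640, 32) = 33672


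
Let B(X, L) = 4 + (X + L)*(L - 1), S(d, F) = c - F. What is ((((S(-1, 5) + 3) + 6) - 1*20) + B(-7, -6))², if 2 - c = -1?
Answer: 6724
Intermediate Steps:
c = 3 (c = 2 - 1*(-1) = 2 + 1 = 3)
S(d, F) = 3 - F
B(X, L) = 4 + (-1 + L)*(L + X) (B(X, L) = 4 + (L + X)*(-1 + L) = 4 + (-1 + L)*(L + X))
((((S(-1, 5) + 3) + 6) - 1*20) + B(-7, -6))² = (((((3 - 1*5) + 3) + 6) - 1*20) + (4 + (-6)² - 1*(-6) - 1*(-7) - 6*(-7)))² = (((((3 - 5) + 3) + 6) - 20) + (4 + 36 + 6 + 7 + 42))² = ((((-2 + 3) + 6) - 20) + 95)² = (((1 + 6) - 20) + 95)² = ((7 - 20) + 95)² = (-13 + 95)² = 82² = 6724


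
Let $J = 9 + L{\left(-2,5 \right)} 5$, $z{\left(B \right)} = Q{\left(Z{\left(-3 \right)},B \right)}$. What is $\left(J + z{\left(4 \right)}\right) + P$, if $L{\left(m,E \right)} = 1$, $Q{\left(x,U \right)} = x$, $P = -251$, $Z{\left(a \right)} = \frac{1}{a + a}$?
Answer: $- \frac{1423}{6} \approx -237.17$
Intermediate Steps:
$Z{\left(a \right)} = \frac{1}{2 a}$
$z{\left(B \right)} = - \frac{1}{6}$ ($z{\left(B \right)} = \frac{1}{2 \left(-3\right)} = \frac{1}{2} \left(- \frac{1}{3}\right) = - \frac{1}{6}$)
$J = 14$ ($J = 9 + 1 \cdot 5 = 9 + 5 = 14$)
$\left(J + z{\left(4 \right)}\right) + P = \left(14 - \frac{1}{6}\right) - 251 = \frac{83}{6} - 251 = - \frac{1423}{6}$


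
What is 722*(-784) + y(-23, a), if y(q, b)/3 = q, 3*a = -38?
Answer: -566117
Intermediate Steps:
a = -38/3 (a = (1/3)*(-38) = -38/3 ≈ -12.667)
y(q, b) = 3*q
722*(-784) + y(-23, a) = 722*(-784) + 3*(-23) = -566048 - 69 = -566117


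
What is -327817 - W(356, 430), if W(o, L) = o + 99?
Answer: -328272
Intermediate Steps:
W(o, L) = 99 + o
-327817 - W(356, 430) = -327817 - (99 + 356) = -327817 - 1*455 = -327817 - 455 = -328272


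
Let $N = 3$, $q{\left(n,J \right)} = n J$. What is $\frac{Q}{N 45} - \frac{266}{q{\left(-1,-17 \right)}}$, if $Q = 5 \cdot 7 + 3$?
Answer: $- \frac{35264}{2295} \approx -15.366$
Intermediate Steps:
$q{\left(n,J \right)} = J n$
$Q = 38$ ($Q = 35 + 3 = 38$)
$\frac{Q}{N 45} - \frac{266}{q{\left(-1,-17 \right)}} = \frac{38}{3 \cdot 45} - \frac{266}{\left(-17\right) \left(-1\right)} = \frac{38}{135} - \frac{266}{17} = - \frac{35264}{2295}$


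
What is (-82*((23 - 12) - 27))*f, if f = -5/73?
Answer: -6560/73 ≈ -89.863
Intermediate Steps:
f = -5/73 (f = -5*1/73 = -5/73 ≈ -0.068493)
(-82*((23 - 12) - 27))*f = -82*((23 - 12) - 27)*(-5/73) = -82*(11 - 27)*(-5/73) = -82*(-16)*(-5/73) = 1312*(-5/73) = -6560/73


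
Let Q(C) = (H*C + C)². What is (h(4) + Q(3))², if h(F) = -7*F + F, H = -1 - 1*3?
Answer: 3249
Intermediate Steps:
H = -4 (H = -1 - 3 = -4)
h(F) = -6*F
Q(C) = 9*C² (Q(C) = (-4*C + C)² = (-3*C)² = 9*C²)
(h(4) + Q(3))² = (-6*4 + 9*3²)² = (-24 + 9*9)² = (-24 + 81)² = 57² = 3249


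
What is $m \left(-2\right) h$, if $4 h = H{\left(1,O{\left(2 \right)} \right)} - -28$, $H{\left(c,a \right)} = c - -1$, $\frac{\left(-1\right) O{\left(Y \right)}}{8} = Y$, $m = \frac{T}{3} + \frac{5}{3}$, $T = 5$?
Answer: $-50$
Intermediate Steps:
$m = \frac{10}{3}$ ($m = \frac{5}{3} + \frac{5}{3} = \frac{10}{3} \approx 3.3333$)
$O{\left(Y \right)} = - 8 Y$
$H{\left(c,a \right)} = 1 + c$ ($H{\left(c,a \right)} = c + 1 = 1 + c$)
$h = \frac{15}{2}$ ($h = \frac{\left(1 + 1\right) - -28}{4} = \frac{2 + 28}{4} = \frac{1}{4} \cdot 30 = \frac{15}{2} \approx 7.5$)
$m \left(-2\right) h = \frac{10}{3} \left(-2\right) \frac{15}{2} = \left(- \frac{20}{3}\right) \frac{15}{2} = -50$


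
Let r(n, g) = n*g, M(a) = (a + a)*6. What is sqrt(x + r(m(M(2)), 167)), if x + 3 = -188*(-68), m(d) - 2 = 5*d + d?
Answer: sqrt(37163) ≈ 192.78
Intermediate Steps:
M(a) = 12*a (M(a) = (2*a)*6 = 12*a)
m(d) = 2 + 6*d (m(d) = 2 + (5*d + d) = 2 + 6*d)
r(n, g) = g*n
x = 12781 (x = -3 - 188*(-68) = -3 + 12784 = 12781)
sqrt(x + r(m(M(2)), 167)) = sqrt(12781 + 167*(2 + 6*(12*2))) = sqrt(12781 + 167*(2 + 6*24)) = sqrt(12781 + 167*(2 + 144)) = sqrt(12781 + 167*146) = sqrt(12781 + 24382) = sqrt(37163)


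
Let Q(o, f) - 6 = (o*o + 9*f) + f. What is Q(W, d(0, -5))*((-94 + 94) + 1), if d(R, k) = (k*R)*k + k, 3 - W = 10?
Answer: 5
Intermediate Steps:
W = -7 (W = 3 - 1*10 = 3 - 10 = -7)
d(R, k) = k + R*k**2 (d(R, k) = (R*k)*k + k = R*k**2 + k = k + R*k**2)
Q(o, f) = 6 + o**2 + 10*f (Q(o, f) = 6 + ((o*o + 9*f) + f) = 6 + ((o**2 + 9*f) + f) = 6 + (o**2 + 10*f) = 6 + o**2 + 10*f)
Q(W, d(0, -5))*((-94 + 94) + 1) = (6 + (-7)**2 + 10*(-5*(1 + 0*(-5))))*((-94 + 94) + 1) = (6 + 49 + 10*(-5*(1 + 0)))*(0 + 1) = (6 + 49 + 10*(-5*1))*1 = (6 + 49 + 10*(-5))*1 = (6 + 49 - 50)*1 = 5*1 = 5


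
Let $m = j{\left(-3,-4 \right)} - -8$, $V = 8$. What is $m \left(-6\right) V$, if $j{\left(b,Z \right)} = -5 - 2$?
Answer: $-48$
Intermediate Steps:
$j{\left(b,Z \right)} = -7$ ($j{\left(b,Z \right)} = -5 - 2 = -7$)
$m = 1$ ($m = -7 - -8 = -7 + 8 = 1$)
$m \left(-6\right) V = 1 \left(-6\right) 8 = \left(-6\right) 8 = -48$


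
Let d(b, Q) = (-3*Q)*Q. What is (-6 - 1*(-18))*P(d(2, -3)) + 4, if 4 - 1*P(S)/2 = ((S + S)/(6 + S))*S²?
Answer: -314228/7 ≈ -44890.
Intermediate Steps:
d(b, Q) = -3*Q²
P(S) = 8 - 4*S³/(6 + S) (P(S) = 8 - 2*(S + S)/(6 + S)*S² = 8 - 2*(2*S)/(6 + S)*S² = 8 - 2*2*S/(6 + S)*S² = 8 - 4*S³/(6 + S))
(-6 - 1*(-18))*P(d(2, -3)) + 4 = (-6 - 1*(-18))*(4*(12 - (-3*(-3)²)³ + 2*(-3*(-3)²))/(6 - 3*(-3)²)) + 4 = (-6 + 18)*(4*(12 - (-3*9)³ + 2*(-3*9))/(6 - 3*9)) + 4 = 12*(4*(12 - 1*(-27)³ + 2*(-27))/(6 - 27)) + 4 = 12*(4*(12 - 1*(-19683) - 54)/(-21)) + 4 = 12*(4*(-1/21)*(12 + 19683 - 54)) + 4 = 12*(4*(-1/21)*19641) + 4 = 12*(-26188/7) + 4 = -314256/7 + 4 = -314228/7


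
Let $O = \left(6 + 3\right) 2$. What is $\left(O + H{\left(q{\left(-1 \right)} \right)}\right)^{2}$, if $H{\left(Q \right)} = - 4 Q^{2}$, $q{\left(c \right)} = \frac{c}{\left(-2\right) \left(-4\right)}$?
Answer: $\frac{82369}{256} \approx 321.75$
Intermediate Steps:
$q{\left(c \right)} = \frac{c}{8}$
$O = 18$ ($O = 9 \cdot 2 = 18$)
$\left(O + H{\left(q{\left(-1 \right)} \right)}\right)^{2} = \left(18 - 4 \left(\frac{1}{8} \left(-1\right)\right)^{2}\right)^{2} = \left(18 - 4 \left(- \frac{1}{8}\right)^{2}\right)^{2} = \left(18 - \frac{1}{16}\right)^{2} = \left(\frac{287}{16}\right)^{2} = \frac{82369}{256}$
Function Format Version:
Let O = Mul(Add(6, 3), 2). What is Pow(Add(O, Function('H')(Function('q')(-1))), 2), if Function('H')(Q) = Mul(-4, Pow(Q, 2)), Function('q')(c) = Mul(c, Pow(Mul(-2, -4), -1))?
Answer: Rational(82369, 256) ≈ 321.75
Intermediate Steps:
Function('q')(c) = Mul(Rational(1, 8), c) (Function('q')(c) = Mul(c, Pow(8, -1)) = Mul(c, Rational(1, 8)) = Mul(Rational(1, 8), c))
O = 18 (O = Mul(9, 2) = 18)
Pow(Add(O, Function('H')(Function('q')(-1))), 2) = Pow(Add(18, Mul(-4, Pow(Mul(Rational(1, 8), -1), 2))), 2) = Pow(Add(18, Mul(-4, Pow(Rational(-1, 8), 2))), 2) = Pow(Add(18, Mul(-4, Rational(1, 64))), 2) = Pow(Add(18, Rational(-1, 16)), 2) = Pow(Rational(287, 16), 2) = Rational(82369, 256)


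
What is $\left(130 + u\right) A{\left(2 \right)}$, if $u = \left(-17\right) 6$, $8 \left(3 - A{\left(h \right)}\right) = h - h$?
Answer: $84$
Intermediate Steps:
$A{\left(h \right)} = 3$ ($A{\left(h \right)} = 3 - \frac{h - h}{8} = 3 - 0 = 3 + 0 = 3$)
$u = -102$
$\left(130 + u\right) A{\left(2 \right)} = \left(130 - 102\right) 3 = 28 \cdot 3 = 84$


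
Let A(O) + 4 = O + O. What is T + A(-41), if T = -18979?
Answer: -19065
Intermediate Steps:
A(O) = -4 + 2*O (A(O) = -4 + (O + O) = -4 + 2*O)
T + A(-41) = -18979 + (-4 + 2*(-41)) = -18979 + (-4 - 82) = -18979 - 86 = -19065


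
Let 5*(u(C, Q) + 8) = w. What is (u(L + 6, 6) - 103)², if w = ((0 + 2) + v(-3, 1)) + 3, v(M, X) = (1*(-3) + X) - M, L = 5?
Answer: 301401/25 ≈ 12056.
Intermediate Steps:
v(M, X) = -3 + X - M (v(M, X) = (-3 + X) - M = -3 + X - M)
w = 6 (w = ((0 + 2) + (-3 + 1 - 1*(-3))) + 3 = (2 + (-3 + 1 + 3)) + 3 = (2 + 1) + 3 = 3 + 3 = 6)
u(C, Q) = -34/5 (u(C, Q) = -8 + (⅕)*6 = -8 + 6/5 = -34/5)
(u(L + 6, 6) - 103)² = (-34/5 - 103)² = (-549/5)² = 301401/25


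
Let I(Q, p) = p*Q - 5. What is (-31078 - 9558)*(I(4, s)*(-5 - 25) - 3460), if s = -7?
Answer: 100370920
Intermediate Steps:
I(Q, p) = -5 + Q*p (I(Q, p) = Q*p - 5 = -5 + Q*p)
(-31078 - 9558)*(I(4, s)*(-5 - 25) - 3460) = (-31078 - 9558)*((-5 + 4*(-7))*(-5 - 25) - 3460) = -40636*((-5 - 28)*(-30) - 3460) = -40636*(-33*(-30) - 3460) = -40636*(990 - 3460) = -40636*(-2470) = 100370920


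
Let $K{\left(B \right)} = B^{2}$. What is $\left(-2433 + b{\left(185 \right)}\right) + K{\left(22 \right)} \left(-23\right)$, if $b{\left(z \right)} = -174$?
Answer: $-13739$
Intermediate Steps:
$\left(-2433 + b{\left(185 \right)}\right) + K{\left(22 \right)} \left(-23\right) = \left(-2433 - 174\right) + 22^{2} \left(-23\right) = -2607 + 484 \left(-23\right) = -2607 - 11132 = -13739$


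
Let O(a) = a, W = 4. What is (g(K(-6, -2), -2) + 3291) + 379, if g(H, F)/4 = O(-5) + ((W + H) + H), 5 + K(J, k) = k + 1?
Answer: 3618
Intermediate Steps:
K(J, k) = -4 + k (K(J, k) = -5 + (k + 1) = -5 + (1 + k) = -4 + k)
g(H, F) = -4 + 8*H (g(H, F) = 4*(-5 + ((4 + H) + H)) = 4*(-5 + (4 + 2*H)) = 4*(-1 + 2*H) = -4 + 8*H)
(g(K(-6, -2), -2) + 3291) + 379 = ((-4 + 8*(-4 - 2)) + 3291) + 379 = ((-4 + 8*(-6)) + 3291) + 379 = ((-4 - 48) + 3291) + 379 = (-52 + 3291) + 379 = 3239 + 379 = 3618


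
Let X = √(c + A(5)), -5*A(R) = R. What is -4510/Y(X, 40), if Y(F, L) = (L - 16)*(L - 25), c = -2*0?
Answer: -451/36 ≈ -12.528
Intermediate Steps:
c = 0
A(R) = -R/5
X = I (X = √(0 - ⅕*5) = √(0 - 1) = √(-1) = I ≈ 1.0*I)
Y(F, L) = (-25 + L)*(-16 + L) (Y(F, L) = (-16 + L)*(-25 + L) = (-25 + L)*(-16 + L))
-4510/Y(X, 40) = -4510/(400 + 40² - 41*40) = -4510/(400 + 1600 - 1640) = -4510/360 = -4510*1/360 = -451/36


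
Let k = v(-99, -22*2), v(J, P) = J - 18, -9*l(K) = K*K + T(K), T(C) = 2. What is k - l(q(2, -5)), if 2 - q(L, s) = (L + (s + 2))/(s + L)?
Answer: -9434/81 ≈ -116.47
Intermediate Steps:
q(L, s) = 2 - (2 + L + s)/(L + s) (q(L, s) = 2 - (L + (s + 2))/(s + L) = 2 - (L + (2 + s))/(L + s) = 2 - (2 + L + s)/(L + s))
l(K) = -2/9 - K**2/9 (l(K) = -(K*K + 2)/9 = -(K**2 + 2)/9 = -(2 + K**2)/9 = -2/9 - K**2/9)
v(J, P) = -18 + J
k = -117 (k = -18 - 99 = -117)
k - l(q(2, -5)) = -117 - (-2/9 - (-2 + 2 - 5)**2/(2 - 5)**2/9) = -117 - (-2/9 - (-5/(-3))**2/9) = -117 - (-2/9 - (-1/3*(-5))**2/9) = -117 - (-2/9 - (5/3)**2/9) = -117 - (-2/9 - 1/9*25/9) = -117 - (-2/9 - 25/81) = -117 - 1*(-43/81) = -117 + 43/81 = -9434/81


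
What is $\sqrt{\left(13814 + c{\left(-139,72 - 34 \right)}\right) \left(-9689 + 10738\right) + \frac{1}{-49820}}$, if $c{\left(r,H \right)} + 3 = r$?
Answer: $\frac{\sqrt{8899282493604345}}{24910} \approx 3787.1$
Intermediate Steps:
$c{\left(r,H \right)} = -3 + r$
$\sqrt{\left(13814 + c{\left(-139,72 - 34 \right)}\right) \left(-9689 + 10738\right) + \frac{1}{-49820}} = \sqrt{\left(13814 - 142\right) \left(-9689 + 10738\right) + \frac{1}{-49820}} = \sqrt{\left(13814 - 142\right) 1049 - \frac{1}{49820}} = \sqrt{13672 \cdot 1049 - \frac{1}{49820}} = \sqrt{14341928 - \frac{1}{49820}} = \sqrt{\frac{714514852959}{49820}} = \frac{\sqrt{8899282493604345}}{24910}$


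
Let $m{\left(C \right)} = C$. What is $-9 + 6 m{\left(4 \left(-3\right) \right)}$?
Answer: $-81$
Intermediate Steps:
$-9 + 6 m{\left(4 \left(-3\right) \right)} = -9 + 6 \cdot 4 \left(-3\right) = -9 + 6 \left(-12\right) = -9 - 72 = -81$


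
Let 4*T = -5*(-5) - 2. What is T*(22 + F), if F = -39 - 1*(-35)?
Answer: 207/2 ≈ 103.50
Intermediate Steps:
T = 23/4 (T = (-5*(-5) - 2)/4 = (25 - 2)/4 = (¼)*23 = 23/4 ≈ 5.7500)
F = -4 (F = -39 + 35 = -4)
T*(22 + F) = 23*(22 - 4)/4 = (23/4)*18 = 207/2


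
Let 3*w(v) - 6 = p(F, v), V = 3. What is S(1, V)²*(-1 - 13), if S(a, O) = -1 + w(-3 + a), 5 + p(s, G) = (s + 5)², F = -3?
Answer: -56/9 ≈ -6.2222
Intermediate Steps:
p(s, G) = -5 + (5 + s)² (p(s, G) = -5 + (s + 5)² = -5 + (5 + s)²)
w(v) = 5/3 (w(v) = 2 + (-5 + (5 - 3)²)/3 = 2 + (-5 + 2²)/3 = 2 + (-5 + 4)/3 = 2 + (⅓)*(-1) = 2 - ⅓ = 5/3)
S(a, O) = ⅔ (S(a, O) = -1 + 5/3 = ⅔)
S(1, V)²*(-1 - 13) = (⅔)²*(-1 - 13) = (4/9)*(-14) = -56/9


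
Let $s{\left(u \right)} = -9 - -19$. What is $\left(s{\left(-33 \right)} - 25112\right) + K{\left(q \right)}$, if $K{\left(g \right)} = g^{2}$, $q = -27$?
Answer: $-24373$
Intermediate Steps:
$s{\left(u \right)} = 10$ ($s{\left(u \right)} = -9 + 19 = 10$)
$\left(s{\left(-33 \right)} - 25112\right) + K{\left(q \right)} = \left(10 - 25112\right) + \left(-27\right)^{2} = -25102 + 729 = -24373$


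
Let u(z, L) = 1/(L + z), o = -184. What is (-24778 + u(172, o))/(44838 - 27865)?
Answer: -297337/203676 ≈ -1.4599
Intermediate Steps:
(-24778 + u(172, o))/(44838 - 27865) = (-24778 + 1/(-184 + 172))/(44838 - 27865) = (-24778 + 1/(-12))/16973 = (-24778 - 1/12)*(1/16973) = -297337/12*1/16973 = -297337/203676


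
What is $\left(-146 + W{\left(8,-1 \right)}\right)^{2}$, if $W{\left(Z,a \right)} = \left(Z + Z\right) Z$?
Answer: $324$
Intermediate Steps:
$W{\left(Z,a \right)} = 2 Z^{2}$ ($W{\left(Z,a \right)} = 2 Z Z = 2 Z^{2}$)
$\left(-146 + W{\left(8,-1 \right)}\right)^{2} = \left(-146 + 2 \cdot 8^{2}\right)^{2} = \left(-146 + 2 \cdot 64\right)^{2} = \left(-146 + 128\right)^{2} = \left(-18\right)^{2} = 324$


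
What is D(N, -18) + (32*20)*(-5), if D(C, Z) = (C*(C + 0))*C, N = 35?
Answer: 39675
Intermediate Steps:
D(C, Z) = C³ (D(C, Z) = (C*C)*C = C²*C = C³)
D(N, -18) + (32*20)*(-5) = 35³ + (32*20)*(-5) = 42875 + 640*(-5) = 42875 - 3200 = 39675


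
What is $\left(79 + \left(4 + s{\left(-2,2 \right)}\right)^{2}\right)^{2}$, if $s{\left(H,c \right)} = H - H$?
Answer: $9025$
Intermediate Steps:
$s{\left(H,c \right)} = 0$
$\left(79 + \left(4 + s{\left(-2,2 \right)}\right)^{2}\right)^{2} = \left(79 + \left(4 + 0\right)^{2}\right)^{2} = \left(79 + 4^{2}\right)^{2} = \left(79 + 16\right)^{2} = 95^{2} = 9025$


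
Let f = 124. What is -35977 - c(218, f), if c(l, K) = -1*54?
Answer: -35923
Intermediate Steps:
c(l, K) = -54
-35977 - c(218, f) = -35977 - 1*(-54) = -35977 + 54 = -35923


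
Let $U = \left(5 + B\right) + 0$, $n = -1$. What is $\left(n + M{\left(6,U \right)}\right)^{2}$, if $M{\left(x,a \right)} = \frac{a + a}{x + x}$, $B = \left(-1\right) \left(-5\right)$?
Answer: $\frac{4}{9} \approx 0.44444$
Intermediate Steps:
$B = 5$
$U = 10$ ($U = \left(5 + 5\right) + 0 = 10 + 0 = 10$)
$M{\left(x,a \right)} = \frac{a}{x}$ ($M{\left(x,a \right)} = \frac{2 a}{2 x} = 2 a \frac{1}{2 x} = \frac{a}{x}$)
$\left(n + M{\left(6,U \right)}\right)^{2} = \left(-1 + \frac{10}{6}\right)^{2} = \left(-1 + 10 \cdot \frac{1}{6}\right)^{2} = \left(-1 + \frac{5}{3}\right)^{2} = \left(\frac{2}{3}\right)^{2} = \frac{4}{9}$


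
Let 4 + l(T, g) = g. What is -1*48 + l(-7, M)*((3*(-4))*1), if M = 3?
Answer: -36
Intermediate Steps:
l(T, g) = -4 + g
-1*48 + l(-7, M)*((3*(-4))*1) = -1*48 + (-4 + 3)*((3*(-4))*1) = -48 - (-12) = -48 - 1*(-12) = -48 + 12 = -36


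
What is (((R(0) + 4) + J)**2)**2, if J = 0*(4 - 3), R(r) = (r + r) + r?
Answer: 256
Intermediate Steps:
R(r) = 3*r (R(r) = 2*r + r = 3*r)
J = 0 (J = 0*1 = 0)
(((R(0) + 4) + J)**2)**2 = (((3*0 + 4) + 0)**2)**2 = (((0 + 4) + 0)**2)**2 = ((4 + 0)**2)**2 = (4**2)**2 = 16**2 = 256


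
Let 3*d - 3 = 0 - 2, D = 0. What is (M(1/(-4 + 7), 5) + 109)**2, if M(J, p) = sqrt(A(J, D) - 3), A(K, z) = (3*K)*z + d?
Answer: 35635/3 + 436*I*sqrt(6)/3 ≈ 11878.0 + 355.99*I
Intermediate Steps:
d = 1/3 (d = 1 + (0 - 2)/3 = 1 + (1/3)*(-2) = 1 - 2/3 = 1/3 ≈ 0.33333)
A(K, z) = 1/3 + 3*K*z (A(K, z) = (3*K)*z + 1/3 = 3*K*z + 1/3 = 1/3 + 3*K*z)
M(J, p) = 2*I*sqrt(6)/3 (M(J, p) = sqrt((1/3 + 3*J*0) - 3) = sqrt((1/3 + 0) - 3) = sqrt(1/3 - 3) = sqrt(-8/3) = 2*I*sqrt(6)/3)
(M(1/(-4 + 7), 5) + 109)**2 = (2*I*sqrt(6)/3 + 109)**2 = (109 + 2*I*sqrt(6)/3)**2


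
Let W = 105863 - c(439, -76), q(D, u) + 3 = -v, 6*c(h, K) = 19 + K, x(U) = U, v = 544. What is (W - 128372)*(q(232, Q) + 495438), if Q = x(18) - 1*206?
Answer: -22269600109/2 ≈ -1.1135e+10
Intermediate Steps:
c(h, K) = 19/6 + K/6 (c(h, K) = (19 + K)/6 = 19/6 + K/6)
Q = -188 (Q = 18 - 1*206 = 18 - 206 = -188)
q(D, u) = -547 (q(D, u) = -3 - 1*544 = -3 - 544 = -547)
W = 211745/2 (W = 105863 - (19/6 + (⅙)*(-76)) = 105863 - (19/6 - 38/3) = 105863 - 1*(-19/2) = 105863 + 19/2 = 211745/2 ≈ 1.0587e+5)
(W - 128372)*(q(232, Q) + 495438) = (211745/2 - 128372)*(-547 + 495438) = -44999/2*494891 = -22269600109/2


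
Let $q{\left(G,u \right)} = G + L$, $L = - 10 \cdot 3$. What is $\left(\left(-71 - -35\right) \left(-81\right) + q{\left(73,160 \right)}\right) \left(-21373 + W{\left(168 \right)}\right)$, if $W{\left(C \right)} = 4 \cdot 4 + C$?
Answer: $-62698251$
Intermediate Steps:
$L = -30$ ($L = \left(-1\right) 30 = -30$)
$W{\left(C \right)} = 16 + C$
$q{\left(G,u \right)} = -30 + G$ ($q{\left(G,u \right)} = G - 30 = -30 + G$)
$\left(\left(-71 - -35\right) \left(-81\right) + q{\left(73,160 \right)}\right) \left(-21373 + W{\left(168 \right)}\right) = \left(\left(-71 - -35\right) \left(-81\right) + \left(-30 + 73\right)\right) \left(-21373 + \left(16 + 168\right)\right) = \left(\left(-71 + \left(-20 + 55\right)\right) \left(-81\right) + 43\right) \left(-21373 + 184\right) = \left(\left(-71 + 35\right) \left(-81\right) + 43\right) \left(-21189\right) = \left(\left(-36\right) \left(-81\right) + 43\right) \left(-21189\right) = \left(2916 + 43\right) \left(-21189\right) = 2959 \left(-21189\right) = -62698251$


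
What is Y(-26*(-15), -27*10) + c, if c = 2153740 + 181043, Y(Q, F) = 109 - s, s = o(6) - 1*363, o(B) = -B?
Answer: 2335261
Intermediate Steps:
s = -369 (s = -1*6 - 1*363 = -6 - 363 = -369)
Y(Q, F) = 478 (Y(Q, F) = 109 - 1*(-369) = 109 + 369 = 478)
c = 2334783
Y(-26*(-15), -27*10) + c = 478 + 2334783 = 2335261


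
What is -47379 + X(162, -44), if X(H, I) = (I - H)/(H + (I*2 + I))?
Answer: -710788/15 ≈ -47386.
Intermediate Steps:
X(H, I) = (I - H)/(H + 3*I) (X(H, I) = (I - H)/(H + (2*I + I)) = (I - H)/(H + 3*I))
-47379 + X(162, -44) = -47379 + (-44 - 1*162)/(162 + 3*(-44)) = -47379 + (-44 - 162)/(162 - 132) = -47379 - 206/30 = -47379 + (1/30)*(-206) = -47379 - 103/15 = -710788/15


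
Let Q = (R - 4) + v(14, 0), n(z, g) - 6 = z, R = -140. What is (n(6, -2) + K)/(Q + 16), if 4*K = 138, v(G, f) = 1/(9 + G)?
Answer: -713/1962 ≈ -0.36340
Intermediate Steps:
n(z, g) = 6 + z
Q = -3311/23 (Q = (-140 - 4) + 1/(9 + 14) = -144 + 1/23 = -3311/23 ≈ -143.96)
K = 69/2 (K = (¼)*138 = 69/2 ≈ 34.500)
(n(6, -2) + K)/(Q + 16) = ((6 + 6) + 69/2)/(-3311/23 + 16) = (12 + 69/2)/(-2943/23) = (93/2)*(-23/2943) = -713/1962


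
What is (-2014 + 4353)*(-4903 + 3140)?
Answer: -4123657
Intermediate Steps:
(-2014 + 4353)*(-4903 + 3140) = 2339*(-1763) = -4123657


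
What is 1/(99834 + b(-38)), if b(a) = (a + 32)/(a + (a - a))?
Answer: 19/1896849 ≈ 1.0017e-5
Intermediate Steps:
b(a) = (32 + a)/a (b(a) = (32 + a)/(a + 0) = (32 + a)/a)
1/(99834 + b(-38)) = 1/(99834 + (32 - 38)/(-38)) = 1/(99834 - 1/38*(-6)) = 1/(99834 + 3/19) = 1/(1896849/19) = 19/1896849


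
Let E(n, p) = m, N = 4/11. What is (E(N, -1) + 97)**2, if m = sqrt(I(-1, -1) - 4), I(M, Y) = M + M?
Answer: (97 + I*sqrt(6))**2 ≈ 9403.0 + 475.2*I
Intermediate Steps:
I(M, Y) = 2*M
N = 4/11 (N = 4*(1/11) = 4/11 ≈ 0.36364)
m = I*sqrt(6) (m = sqrt(2*(-1) - 4) = sqrt(-2 - 4) = sqrt(-6) = I*sqrt(6) ≈ 2.4495*I)
E(n, p) = I*sqrt(6)
(E(N, -1) + 97)**2 = (I*sqrt(6) + 97)**2 = (97 + I*sqrt(6))**2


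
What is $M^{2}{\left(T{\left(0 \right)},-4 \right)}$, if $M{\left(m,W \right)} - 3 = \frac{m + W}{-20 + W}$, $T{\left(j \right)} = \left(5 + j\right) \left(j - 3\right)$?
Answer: $\frac{8281}{576} \approx 14.377$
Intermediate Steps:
$T{\left(j \right)} = \left(-3 + j\right) \left(5 + j\right)$ ($T{\left(j \right)} = \left(5 + j\right) \left(-3 + j\right) = \left(-3 + j\right) \left(5 + j\right)$)
$M{\left(m,W \right)} = 3 + \frac{W + m}{-20 + W}$ ($M{\left(m,W \right)} = 3 + \frac{m + W}{-20 + W} = 3 + \frac{W + m}{-20 + W}$)
$M^{2}{\left(T{\left(0 \right)},-4 \right)} = \left(\frac{-60 + \left(-15 + 0^{2} + 2 \cdot 0\right) + 4 \left(-4\right)}{-20 - 4}\right)^{2} = \left(\frac{-60 + \left(-15 + 0 + 0\right) - 16}{-24}\right)^{2} = \left(- \frac{-60 - 15 - 16}{24}\right)^{2} = \left(\left(- \frac{1}{24}\right) \left(-91\right)\right)^{2} = \left(\frac{91}{24}\right)^{2} = \frac{8281}{576}$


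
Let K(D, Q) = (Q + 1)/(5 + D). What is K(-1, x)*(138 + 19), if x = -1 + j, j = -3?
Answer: -471/4 ≈ -117.75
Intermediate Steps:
x = -4 (x = -1 - 3 = -4)
K(D, Q) = (1 + Q)/(5 + D)
K(-1, x)*(138 + 19) = ((1 - 4)/(5 - 1))*(138 + 19) = (-3/4)*157 = ((¼)*(-3))*157 = -¾*157 = -471/4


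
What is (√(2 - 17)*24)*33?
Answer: 792*I*√15 ≈ 3067.4*I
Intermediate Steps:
(√(2 - 17)*24)*33 = (√(-15)*24)*33 = ((I*√15)*24)*33 = (24*I*√15)*33 = 792*I*√15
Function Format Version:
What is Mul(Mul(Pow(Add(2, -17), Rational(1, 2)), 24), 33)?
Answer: Mul(792, I, Pow(15, Rational(1, 2))) ≈ Mul(3067.4, I)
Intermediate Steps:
Mul(Mul(Pow(Add(2, -17), Rational(1, 2)), 24), 33) = Mul(Mul(Pow(-15, Rational(1, 2)), 24), 33) = Mul(Mul(Mul(I, Pow(15, Rational(1, 2))), 24), 33) = Mul(Mul(24, I, Pow(15, Rational(1, 2))), 33) = Mul(792, I, Pow(15, Rational(1, 2)))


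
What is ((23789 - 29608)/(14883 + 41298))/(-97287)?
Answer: 5819/5465680947 ≈ 1.0646e-6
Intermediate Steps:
((23789 - 29608)/(14883 + 41298))/(-97287) = -5819/56181*(-1/97287) = 5819/5465680947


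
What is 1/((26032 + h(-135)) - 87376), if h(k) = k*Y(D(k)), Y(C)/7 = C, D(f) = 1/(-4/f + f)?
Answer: -2603/159660207 ≈ -1.6303e-5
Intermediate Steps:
D(f) = 1/(f - 4/f)
Y(C) = 7*C
h(k) = 7*k**2/(-4 + k**2) (h(k) = k*(7*(k/(-4 + k**2))) = k*(7*k/(-4 + k**2)) = 7*k**2/(-4 + k**2))
1/((26032 + h(-135)) - 87376) = 1/((26032 + 7*(-135)**2/(-4 + (-135)**2)) - 87376) = 1/((26032 + 7*18225/(-4 + 18225)) - 87376) = 1/((26032 + 7*18225/18221) - 87376) = 1/((26032 + 7*18225*(1/18221)) - 87376) = 1/((26032 + 18225/2603) - 87376) = 1/(67779521/2603 - 87376) = 1/(-159660207/2603) = -2603/159660207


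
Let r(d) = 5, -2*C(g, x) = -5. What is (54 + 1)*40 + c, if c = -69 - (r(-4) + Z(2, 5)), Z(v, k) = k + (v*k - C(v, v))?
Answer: 4227/2 ≈ 2113.5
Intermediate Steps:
C(g, x) = 5/2 (C(g, x) = -½*(-5) = 5/2)
Z(v, k) = -5/2 + k + k*v (Z(v, k) = k + (v*k - 1*5/2) = k + (k*v - 5/2) = k + (-5/2 + k*v) = -5/2 + k + k*v)
c = -173/2 (c = -69 - (5 + (-5/2 + 5 + 5*2)) = -69 - (5 + (-5/2 + 5 + 10)) = -69 - (5 + 25/2) = -69 - 1*35/2 = -69 - 35/2 = -173/2 ≈ -86.500)
(54 + 1)*40 + c = (54 + 1)*40 - 173/2 = 55*40 - 173/2 = 2200 - 173/2 = 4227/2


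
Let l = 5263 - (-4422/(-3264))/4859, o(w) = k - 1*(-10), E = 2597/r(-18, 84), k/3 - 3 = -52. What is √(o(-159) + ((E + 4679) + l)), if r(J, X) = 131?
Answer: √73627319889909194170/86567944 ≈ 99.120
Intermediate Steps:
k = -147 (k = 9 + 3*(-52) = 9 - 156 = -147)
E = 2597/131 ≈ 19.824
o(w) = -137 (o(w) = -147 - 1*(-10) = -147 + 10 = -137)
l = 13911666111/2643296 (l = 5263 - (-4422*(-1/3264))/4859 = 5263 - 737/(544*4859) = 5263 - 1*737/2643296 = 5263 - 737/2643296 = 13911666111/2643296 ≈ 5263.0)
√(o(-159) + ((E + 4679) + l)) = √(-137 + ((2597/131 + 4679) + 13911666111/2643296)) = √(-137 + (615546/131 + 13911666111/2643296)) = √(-137 + 3449498540157/346271776) = √(3402059306845/346271776) = √73627319889909194170/86567944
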